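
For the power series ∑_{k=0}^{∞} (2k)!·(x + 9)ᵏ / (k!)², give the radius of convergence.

R = 1/4

The ratio of consecutive coefficients is (2k+1)·(2k+2)/(k+1)² → 4.
The series converges when 4 · |x + 9| < 1, giving R = 1/4.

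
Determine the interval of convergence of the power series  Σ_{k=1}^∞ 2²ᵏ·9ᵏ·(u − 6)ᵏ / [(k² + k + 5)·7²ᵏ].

[167/36, 265/36]

Ratio test: |a_{k+1}/a_k| = [(k² + k + 5)/((k+1)² + (k+1) + 5)] · 4·9/49 → 36/49 as k → ∞.
The series converges when 36/49 · |u − 6| < 1, giving R = 49/36.
At u = 265/36: the terms are on the order of 1/k², so the series converges absolutely by comparison with the p-series (p = 2 > 1).
When u = 167/36, the terms are on the order of 1/k², so the series converges absolutely by comparison with the p-series (p = 2 > 1).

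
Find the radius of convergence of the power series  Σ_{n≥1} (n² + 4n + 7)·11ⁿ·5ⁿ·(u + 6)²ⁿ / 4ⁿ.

R = 2√55/55

Apply the ratio test: |a_{n+1}| / |a_n| = [((n+1)² + 4(n+1) + 7)/(n² + 4n + 7)] · 11·5/4, which tends to 55/4 as n → ∞.
Since the exponent of (u + 6) increases by 2 each term, convergence requires |u + 6|² < 4/55, hence R = 2√55/55.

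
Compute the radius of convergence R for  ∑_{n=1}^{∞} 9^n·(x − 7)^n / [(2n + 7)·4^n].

R = 4/9

The ratio of consecutive coefficients is [(2n + 7)/(2(n+1) + 7)] · 9/4 → 9/4.
Hence the series converges for |x − 7| < 1/(9/4) = 4/9, so the radius of convergence is 4/9.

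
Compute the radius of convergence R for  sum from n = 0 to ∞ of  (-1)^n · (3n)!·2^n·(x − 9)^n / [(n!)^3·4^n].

By the ratio test, |a_{n+1}/a_n| = (3n+1)·(3n+2)·(3n+3)/(n+1)³ · 2/4 → 27/2.
The series converges when 27/2 · |x − 9| < 1, giving R = 2/27.

R = 2/27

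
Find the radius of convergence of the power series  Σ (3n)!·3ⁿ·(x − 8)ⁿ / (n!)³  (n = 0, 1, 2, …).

By the ratio test, |a_{n+1}/a_n| = (3n+1)·(3n+2)·(3n+3)/(n+1)³ · 3 → 81.
Convergence for |x − 8| · 81 < 1, i.e. |x − 8| < 1/81. So R = 1/81.

R = 1/81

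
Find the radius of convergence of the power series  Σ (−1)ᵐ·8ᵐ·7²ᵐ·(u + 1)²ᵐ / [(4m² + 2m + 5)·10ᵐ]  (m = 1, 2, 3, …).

Ratio test: |a_{m+1}/a_m| = [(4m² + 2m + 5)/(4(m+1)² + 2(m+1) + 5)] · 8·49/10 → 196/5 as m → ∞.
Writing y = (u + 1)², the series in y has radius 5/196, so |u + 1| < √(5/196) and R = √5/14.

R = √5/14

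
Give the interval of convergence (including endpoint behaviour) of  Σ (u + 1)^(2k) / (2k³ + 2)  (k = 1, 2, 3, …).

Apply the ratio test: |a_{k+1}| / |a_k| = (2k³ + 2)/(2(k+1)³ + 2), which tends to 1 as k → ∞.
Successive powers of (u + 1) differ by 2, so the series converges when |u + 1|² · 1 < 1, i.e. |u + 1| < √(1) = 1. So R = 1.
When u = 0, the series is dominated by a constant times Σ 1/k³, which converges (p = 3 > 1).
Endpoint u = -2: the series is dominated by a constant times Σ 1/k³, which converges (p = 3 > 1).

[-2, 0]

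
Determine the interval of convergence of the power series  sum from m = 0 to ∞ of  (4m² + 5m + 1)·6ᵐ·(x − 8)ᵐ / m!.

Apply the ratio test: |a_{m+1}| / |a_m| = (4(m+1)² + 5(m+1) + 1)/(4m² + 5m + 1) · 6 · 1/(m+1), which tends to 0 as m → ∞.
The limit is 0, so the series converges for all x; R = ∞.

(−∞, ∞)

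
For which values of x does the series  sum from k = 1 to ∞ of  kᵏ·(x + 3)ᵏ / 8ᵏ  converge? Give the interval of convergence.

Applying the root test, |a_k|^(1/k) = k/8 → ∞.
Since the k-th root of |a_k| is unbounded, the series converges only at x = -3; R = 0.

{-3}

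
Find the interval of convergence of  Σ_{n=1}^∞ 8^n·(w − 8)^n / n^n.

(−∞, ∞)

Applying the root test, |a_n|^(1/n) = 8/n → 0.
The limit is 0 for every w, so R = ∞.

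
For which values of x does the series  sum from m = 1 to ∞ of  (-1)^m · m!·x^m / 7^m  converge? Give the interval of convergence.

Ratio test: |a_{m+1}/a_m| = (m+1) · 1/7 → ∞ as m → ∞.
The ratio grows without bound, so the series diverges whenever x ≠ 0; it converges only at x = 0. R = 0.

{0}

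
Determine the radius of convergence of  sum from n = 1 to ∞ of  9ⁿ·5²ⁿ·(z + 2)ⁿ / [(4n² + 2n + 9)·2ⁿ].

R = 2/225

Apply the ratio test: |a_{n+1}| / |a_n| = [(4n² + 2n + 9)/(4(n+1)² + 2(n+1) + 9)] · 9·25/2, which tends to 225/2 as n → ∞.
Thus R = 1/(225/2) = 2/225.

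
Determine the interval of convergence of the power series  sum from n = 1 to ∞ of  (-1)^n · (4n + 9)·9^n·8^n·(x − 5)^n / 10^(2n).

(65/18, 115/18)

Apply the ratio test: |a_{n+1}| / |a_n| = [(4(n+1) + 9)/(4n + 9)] · 9·8/100, which tends to 18/25 as n → ∞.
Thus R = 1/(18/25) = 25/18.
When x = 115/18, the terms have absolute value of order n, which does not tend to 0, so the series diverges by the divergence test.
At x = 65/18: the n-th term does not approach 0; divergence by the term test.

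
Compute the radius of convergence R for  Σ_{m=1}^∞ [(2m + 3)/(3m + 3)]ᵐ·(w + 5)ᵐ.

R = 3/2

By the Cauchy root test, |a_m|^(1/m) = (2m + 3)/(3m + 3) → 2/3.
Thus R = 1/(2/3) = 3/2.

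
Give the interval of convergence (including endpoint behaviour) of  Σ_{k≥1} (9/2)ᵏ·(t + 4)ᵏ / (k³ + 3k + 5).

Ratio test: |a_{k+1}/a_k| = [(k³ + 3k + 5)/((k+1)³ + 3(k+1) + 5)] · 9/2 → 9/2 as k → ∞.
Thus R = 1/(9/2) = 2/9.
Endpoint t = -34/9: absolute convergence follows by limit comparison with Σ 1/k³.
At t = -38/9: absolute convergence follows by limit comparison with Σ 1/k³.

[-38/9, -34/9]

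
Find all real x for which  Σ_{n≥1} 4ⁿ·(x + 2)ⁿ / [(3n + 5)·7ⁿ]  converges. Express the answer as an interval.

The ratio of consecutive coefficients is [(3n + 5)/(3(n+1) + 5)] · 4/7 → 4/7.
Convergence for |x + 2| · 4/7 < 1, i.e. |x + 2| < 7/4. So R = 7/4.
When x = -1/4, comparison with the harmonic series Σ 1/n shows the series diverges.
When x = -15/4, convergence follows from the alternating series test (terms decrease monotonically to 0).

[-15/4, -1/4)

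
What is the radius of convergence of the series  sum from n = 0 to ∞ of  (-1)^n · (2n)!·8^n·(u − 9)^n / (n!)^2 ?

R = 1/32

By the ratio test, |a_{n+1}/a_n| = (2n+1)·(2n+2)/(n+1)² · 8 → 32.
The series converges when 32 · |u − 9| < 1, giving R = 1/32.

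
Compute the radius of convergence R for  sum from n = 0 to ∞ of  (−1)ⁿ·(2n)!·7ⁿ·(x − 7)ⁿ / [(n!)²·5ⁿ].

R = 5/28

Apply the ratio test: |a_{n+1}| / |a_n| = (2n+1)·(2n+2)/(n+1)² · 7/5, which tends to 28/5 as n → ∞.
Thus R = 1/(28/5) = 5/28.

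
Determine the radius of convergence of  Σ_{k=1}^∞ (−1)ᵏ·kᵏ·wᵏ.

R = 0

By the Cauchy root test, |a_k|^(1/k) = k → ∞.
The root grows without bound, so R = 0 (convergence only at w = 0).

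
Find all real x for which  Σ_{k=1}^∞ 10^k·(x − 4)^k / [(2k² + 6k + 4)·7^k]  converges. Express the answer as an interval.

[33/10, 47/10]

By the ratio test, |a_{k+1}/a_k| = [(2k² + 6k + 4)/(2(k+1)² + 6(k+1) + 4)] · 10/7 → 10/7.
Hence the series converges for |x − 4| < 1/(10/7) = 7/10, so the radius of convergence is 7/10.
At x = 47/10: the terms are on the order of 1/k², so the series converges absolutely by comparison with the p-series (p = 2 > 1).
Endpoint x = 33/10: the terms are on the order of 1/k², so the series converges absolutely by comparison with the p-series (p = 2 > 1).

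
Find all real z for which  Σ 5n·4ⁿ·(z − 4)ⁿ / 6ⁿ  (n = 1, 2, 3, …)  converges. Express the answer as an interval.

Ratio test: |a_{n+1}/a_n| = [5(n+1)/5n] · 4/6 → 2/3 as n → ∞.
Convergence for |z − 4| · 2/3 < 1, i.e. |z − 4| < 3/2. So R = 3/2.
Endpoint z = 11/2: the terms have absolute value of order n, which does not tend to 0, so the series diverges by the divergence test.
When z = 5/2, the terms have absolute value of order n, which does not tend to 0, so the series diverges by the divergence test.

(5/2, 11/2)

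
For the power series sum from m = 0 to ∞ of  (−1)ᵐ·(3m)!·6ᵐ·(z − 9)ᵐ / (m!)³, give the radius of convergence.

By the ratio test, |a_{m+1}/a_m| = (3m+1)·(3m+2)·(3m+3)/(m+1)³ · 6 → 162.
Thus R = 1/(162) = 1/162.

R = 1/162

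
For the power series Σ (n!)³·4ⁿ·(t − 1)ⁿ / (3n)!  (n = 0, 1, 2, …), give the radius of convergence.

R = 27/4

By the ratio test, |a_{n+1}/a_n| = (n+1)³/[(3n+1)·(3n+2)·(3n+3)] · 4 → 4/27.
Convergence for |t − 1| · 4/27 < 1, i.e. |t − 1| < 27/4. So R = 27/4.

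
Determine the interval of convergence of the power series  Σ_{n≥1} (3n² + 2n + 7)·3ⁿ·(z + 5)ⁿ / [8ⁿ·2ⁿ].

(-31/3, 1/3)

The ratio of consecutive coefficients is [(3(n+1)² + 2(n+1) + 7)/(3n² + 2n + 7)] · 3/(8·2) → 3/16.
The series converges when 3/16 · |z + 5| < 1, giving R = 16/3.
When z = 1/3, the terms do not tend to 0, so the series diverges.
Endpoint z = -31/3: the terms have absolute value of order n², which does not tend to 0, so the series diverges by the divergence test.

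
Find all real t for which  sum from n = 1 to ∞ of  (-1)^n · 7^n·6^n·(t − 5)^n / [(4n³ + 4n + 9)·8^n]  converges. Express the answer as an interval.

[101/21, 109/21]

By the ratio test, |a_{n+1}/a_n| = [(4n³ + 4n + 9)/(4(n+1)³ + 4(n+1) + 9)] · 7·6/8 → 21/4.
Convergence for |t − 5| · 21/4 < 1, i.e. |t − 5| < 4/21. So R = 4/21.
When t = 109/21, absolute convergence follows by limit comparison with Σ 1/n³.
Endpoint t = 101/21: the terms are on the order of 1/n³, so the series converges absolutely by comparison with the p-series (p = 3 > 1).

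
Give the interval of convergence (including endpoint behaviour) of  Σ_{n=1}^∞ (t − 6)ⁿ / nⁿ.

(−∞, ∞)

By the Cauchy root test, |a_n|^(1/n) = 1/n → 0.
The limit is 0 for every t, so R = ∞.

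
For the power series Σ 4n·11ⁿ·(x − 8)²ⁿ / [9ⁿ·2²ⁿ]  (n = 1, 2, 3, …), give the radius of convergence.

R = 6√11/11

The ratio of consecutive coefficients is [4(n+1)/4n] · 11/(9·4) → 11/36.
Successive powers of (x − 8) differ by 2, so the series converges when |x − 8|² · 11/36 < 1, i.e. |x − 8| < √(36/11). So R = 6√11/11.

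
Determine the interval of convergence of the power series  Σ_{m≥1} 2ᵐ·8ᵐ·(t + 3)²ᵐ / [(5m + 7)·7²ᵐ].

The ratio of consecutive coefficients is [(5m + 7)/(5(m+1) + 7)] · 2·8/49 → 16/49.
Successive powers of (t + 3) differ by 2, so the series converges when |t + 3|² · 16/49 < 1, i.e. |t + 3| < √(49/16) = 7/4. So R = 7/4.
At t = -5/4: the terms behave like c/m; limit comparison with the harmonic series gives divergence.
Endpoint t = -19/4: the terms behave like c/m; limit comparison with the harmonic series gives divergence.

(-19/4, -5/4)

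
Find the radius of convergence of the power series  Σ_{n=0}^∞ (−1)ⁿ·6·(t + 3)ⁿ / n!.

R = ∞

Ratio test: |a_{n+1}/a_n| = 6/6 · 1/(n+1) → 0 as n → ∞.
Since the limit is 0 < 1 for every t, the series converges on all of ℝ and R = ∞.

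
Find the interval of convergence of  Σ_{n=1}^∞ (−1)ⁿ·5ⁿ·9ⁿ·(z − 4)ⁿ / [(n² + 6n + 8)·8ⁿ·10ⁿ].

Apply the ratio test: |a_{n+1}| / |a_n| = [(n² + 6n + 8)/((n+1)² + 6(n+1) + 8)] · 5·9/(8·10), which tends to 9/16 as n → ∞.
Hence the series converges for |z − 4| < 1/(9/16) = 16/9, so the radius of convergence is 16/9.
Check z = 52/9: absolute convergence follows by limit comparison with Σ 1/n².
When z = 20/9, the terms are on the order of 1/n², so the series converges absolutely by comparison with the p-series (p = 2 > 1).

[20/9, 52/9]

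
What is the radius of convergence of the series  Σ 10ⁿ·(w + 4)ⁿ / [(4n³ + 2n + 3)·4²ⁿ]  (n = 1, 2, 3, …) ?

Apply the ratio test: |a_{n+1}| / |a_n| = [(4n³ + 2n + 3)/(4(n+1)³ + 2(n+1) + 3)] · 10/16, which tends to 5/8 as n → ∞.
Hence the series converges for |w + 4| < 1/(5/8) = 8/5, so the radius of convergence is 8/5.

R = 8/5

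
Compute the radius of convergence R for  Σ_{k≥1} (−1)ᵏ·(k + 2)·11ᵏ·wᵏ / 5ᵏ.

R = 5/11

By the ratio test, |a_{k+1}/a_k| = [((k+1) + 2)/(k + 2)] · 11/5 → 11/5.
The series converges when 11/5 · |w| < 1, giving R = 5/11.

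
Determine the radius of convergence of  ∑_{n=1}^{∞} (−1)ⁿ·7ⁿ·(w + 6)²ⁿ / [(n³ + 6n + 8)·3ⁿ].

R = √21/7

The ratio of consecutive coefficients is [(n³ + 6n + 8)/((n+1)³ + 6(n+1) + 8)] · 7/3 → 7/3.
Successive powers of (w + 6) differ by 2, so the series converges when |w + 6|² · 7/3 < 1, i.e. |w + 6| < √(3/7). So R = √21/7.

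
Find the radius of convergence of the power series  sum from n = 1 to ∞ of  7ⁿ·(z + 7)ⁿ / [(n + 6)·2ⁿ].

R = 2/7

The ratio of consecutive coefficients is [(n + 6)/((n+1) + 6)] · 7/2 → 7/2.
The series converges when 7/2 · |z + 7| < 1, giving R = 2/7.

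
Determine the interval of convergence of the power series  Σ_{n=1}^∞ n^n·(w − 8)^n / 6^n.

{8}

Root test: |a_n|^(1/n) = n/6 → ∞.
The root grows without bound, so R = 0 (convergence only at w = 8).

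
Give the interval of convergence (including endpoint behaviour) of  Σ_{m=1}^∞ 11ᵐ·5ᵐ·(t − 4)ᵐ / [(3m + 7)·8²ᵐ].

Ratio test: |a_{m+1}/a_m| = [(3m + 7)/(3(m+1) + 7)] · 11·5/64 → 55/64 as m → ∞.
Convergence for |t − 4| · 55/64 < 1, i.e. |t − 4| < 64/55. So R = 64/55.
Check t = 284/55: the terms are asymptotic to a nonzero constant times 1/m, so the series diverges by limit comparison with Σ 1/m.
At t = 156/55: an alternating series whose terms decrease to 0 in absolute value, so it converges by the Leibniz criterion.

[156/55, 284/55)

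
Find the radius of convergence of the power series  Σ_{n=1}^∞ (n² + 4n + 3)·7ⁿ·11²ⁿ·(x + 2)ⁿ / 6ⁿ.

R = 6/847

The ratio of consecutive coefficients is [((n+1)² + 4(n+1) + 3)/(n² + 4n + 3)] · 7·121/6 → 847/6.
Convergence for |x + 2| · 847/6 < 1, i.e. |x + 2| < 6/847. So R = 6/847.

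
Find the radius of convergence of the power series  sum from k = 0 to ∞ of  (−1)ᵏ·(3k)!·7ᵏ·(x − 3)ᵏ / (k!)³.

Apply the ratio test: |a_{k+1}| / |a_k| = (3k+1)·(3k+2)·(3k+3)/(k+1)³ · 7, which tends to 189 as k → ∞.
Thus R = 1/(189) = 1/189.

R = 1/189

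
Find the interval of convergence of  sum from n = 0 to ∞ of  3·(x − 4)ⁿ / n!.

Ratio test: |a_{n+1}/a_n| = 3/3 · 1/(n+1) → 0 as n → ∞.
The limit is 0, so the series converges for all x; R = ∞.

(−∞, ∞)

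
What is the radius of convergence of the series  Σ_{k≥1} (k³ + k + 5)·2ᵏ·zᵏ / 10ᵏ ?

R = 5

The ratio of consecutive coefficients is [((k+1)³ + (k+1) + 5)/(k³ + k + 5)] · 2/10 → 1/5.
Thus R = 1/(1/5) = 5.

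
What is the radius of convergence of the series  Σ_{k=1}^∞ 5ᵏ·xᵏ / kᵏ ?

By the Cauchy root test, |a_k|^(1/k) = 5/k → 0.
The limit is 0 for every x, so R = ∞.

R = ∞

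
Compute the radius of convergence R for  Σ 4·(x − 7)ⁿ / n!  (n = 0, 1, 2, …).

By the ratio test, |a_{n+1}/a_n| = 4/4 · 1/(n+1) → 0.
Since the limit is 0 < 1 for every x, the series converges on all of ℝ and R = ∞.

R = ∞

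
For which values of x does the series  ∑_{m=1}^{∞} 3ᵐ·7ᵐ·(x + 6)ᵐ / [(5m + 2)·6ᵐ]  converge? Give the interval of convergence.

By the ratio test, |a_{m+1}/a_m| = [(5m + 2)/(5(m+1) + 2)] · 3·7/6 → 7/2.
Convergence for |x + 6| · 7/2 < 1, i.e. |x + 6| < 2/7. So R = 2/7.
Check x = -40/7: the terms behave like c/m; limit comparison with the harmonic series gives divergence.
When x = -44/7, convergence follows from the alternating series test (terms decrease monotonically to 0).

[-44/7, -40/7)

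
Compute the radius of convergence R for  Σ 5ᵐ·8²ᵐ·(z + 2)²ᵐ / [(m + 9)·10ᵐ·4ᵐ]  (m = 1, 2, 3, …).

By the ratio test, |a_{m+1}/a_m| = [(m + 9)/((m+1) + 9)] · 5·64/(10·4) → 8.
Since the exponent of (z + 2) increases by 2 each term, convergence requires |z + 2|² < 1/8, hence R = √2/4.

R = √2/4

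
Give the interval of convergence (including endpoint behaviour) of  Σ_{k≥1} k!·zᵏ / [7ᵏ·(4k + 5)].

Ratio test: |a_{k+1}/a_k| = (k+1) · 1/7 · (4k + 5)/(4(k+1) + 5) → ∞ as k → ∞.
The terms grow without bound for any z ≠ 0, so R = 0 (convergence only at z = 0).

{0}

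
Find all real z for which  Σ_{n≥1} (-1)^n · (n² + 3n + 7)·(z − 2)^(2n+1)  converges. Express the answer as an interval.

By the ratio test, |a_{n+1}/a_n| = ((n+1)² + 3(n+1) + 7)/(n² + 3n + 7) → 1.
Since the exponent of (z − 2) increases by 2 each term, convergence requires |z − 2|² < 1, hence R = 1.
At z = 3: the n-th term does not approach 0; divergence by the term test.
Check z = 1: the terms do not tend to 0, so the series diverges.

(1, 3)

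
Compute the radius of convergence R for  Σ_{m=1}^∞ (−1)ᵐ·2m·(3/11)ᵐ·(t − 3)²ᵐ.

Apply the ratio test: |a_{m+1}| / |a_m| = [2(m+1)/2m] · 3/11, which tends to 3/11 as m → ∞.
Since the exponent of (t − 3) increases by 2 each term, convergence requires |t − 3|² < 11/3, hence R = √33/3.

R = √33/3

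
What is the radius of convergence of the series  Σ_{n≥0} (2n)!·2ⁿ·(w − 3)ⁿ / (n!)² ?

The ratio of consecutive coefficients is (2n+1)·(2n+2)/(n+1)² · 2 → 8.
Thus R = 1/(8) = 1/8.

R = 1/8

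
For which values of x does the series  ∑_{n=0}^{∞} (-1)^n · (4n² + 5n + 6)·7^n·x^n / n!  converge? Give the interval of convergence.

(−∞, ∞)

Apply the ratio test: |a_{n+1}| / |a_n| = (4(n+1)² + 5(n+1) + 6)/(4n² + 5n + 6) · 7 · 1/(n+1), which tends to 0 as n → ∞.
Since the limit is 0 < 1 for every x, the series converges on all of ℝ and R = ∞.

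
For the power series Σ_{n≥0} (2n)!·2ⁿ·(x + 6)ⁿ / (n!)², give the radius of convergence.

R = 1/8

The ratio of consecutive coefficients is (2n+1)·(2n+2)/(n+1)² · 2 → 8.
The series converges when 8 · |x + 6| < 1, giving R = 1/8.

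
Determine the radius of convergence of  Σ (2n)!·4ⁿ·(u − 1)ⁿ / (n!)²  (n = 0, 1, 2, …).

R = 1/16

Ratio test: |a_{n+1}/a_n| = (2n+1)·(2n+2)/(n+1)² · 4 → 16 as n → ∞.
Thus R = 1/(16) = 1/16.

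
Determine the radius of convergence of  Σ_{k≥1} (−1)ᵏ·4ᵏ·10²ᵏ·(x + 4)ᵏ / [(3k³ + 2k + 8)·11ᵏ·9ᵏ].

Apply the ratio test: |a_{k+1}| / |a_k| = [(3k³ + 2k + 8)/(3(k+1)³ + 2(k+1) + 8)] · 4·100/(11·9), which tends to 400/99 as k → ∞.
Convergence for |x + 4| · 400/99 < 1, i.e. |x + 4| < 99/400. So R = 99/400.

R = 99/400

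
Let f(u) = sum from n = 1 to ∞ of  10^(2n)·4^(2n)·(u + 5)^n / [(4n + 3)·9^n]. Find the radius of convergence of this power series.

R = 9/1600

By the ratio test, |a_{n+1}/a_n| = [(4n + 3)/(4(n+1) + 3)] · 100·16/9 → 1600/9.
The series converges when 1600/9 · |u + 5| < 1, giving R = 9/1600.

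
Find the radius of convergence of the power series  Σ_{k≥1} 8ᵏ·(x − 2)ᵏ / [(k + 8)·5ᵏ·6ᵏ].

The ratio of consecutive coefficients is [(k + 8)/((k+1) + 8)] · 8/(5·6) → 4/15.
The series converges when 4/15 · |x − 2| < 1, giving R = 15/4.

R = 15/4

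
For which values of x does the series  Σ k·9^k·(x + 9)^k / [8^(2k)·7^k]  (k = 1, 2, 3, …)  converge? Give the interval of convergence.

By the ratio test, |a_{k+1}/a_k| = [(k+1)/k] · 9/(64·7) → 9/448.
Thus R = 1/(9/448) = 448/9.
When x = 367/9, the terms have absolute value of order k, which does not tend to 0, so the series diverges by the divergence test.
At x = -529/9: the k-th term does not approach 0; divergence by the term test.

(-529/9, 367/9)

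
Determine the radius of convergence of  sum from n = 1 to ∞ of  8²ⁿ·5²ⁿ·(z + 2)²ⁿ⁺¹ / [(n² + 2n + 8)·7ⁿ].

R = √7/40

Apply the ratio test: |a_{n+1}| / |a_n| = [(n² + 2n + 8)/((n+1)² + 2(n+1) + 8)] · 64·25/7, which tends to 1600/7 as n → ∞.
Successive powers of (z + 2) differ by 2, so the series converges when |z + 2|² · 1600/7 < 1, i.e. |z + 2| < √(7/1600). So R = √7/40.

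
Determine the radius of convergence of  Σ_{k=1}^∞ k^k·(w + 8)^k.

R = 0

By the Cauchy root test, |a_k|^(1/k) = k → ∞.
Since the k-th root of |a_k| is unbounded, the series converges only at w = -8; R = 0.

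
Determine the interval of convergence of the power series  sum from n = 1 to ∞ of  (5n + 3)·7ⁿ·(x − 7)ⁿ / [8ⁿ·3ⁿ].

By the ratio test, |a_{n+1}/a_n| = [(5(n+1) + 3)/(5n + 3)] · 7/(8·3) → 7/24.
Convergence for |x − 7| · 7/24 < 1, i.e. |x − 7| < 24/7. So R = 24/7.
When x = 73/7, the terms have absolute value of order n, which does not tend to 0, so the series diverges by the divergence test.
At x = 25/7: the n-th term does not approach 0; divergence by the term test.

(25/7, 73/7)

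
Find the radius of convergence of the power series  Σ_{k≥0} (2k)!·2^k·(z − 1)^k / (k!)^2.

Apply the ratio test: |a_{k+1}| / |a_k| = (2k+1)·(2k+2)/(k+1)² · 2, which tends to 8 as k → ∞.
Convergence for |z − 1| · 8 < 1, i.e. |z − 1| < 1/8. So R = 1/8.

R = 1/8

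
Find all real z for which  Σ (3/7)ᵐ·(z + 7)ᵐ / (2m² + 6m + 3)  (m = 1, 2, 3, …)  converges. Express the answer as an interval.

Apply the ratio test: |a_{m+1}| / |a_m| = [(2m² + 6m + 3)/(2(m+1)² + 6(m+1) + 3)] · 3/7, which tends to 3/7 as m → ∞.
The series converges when 3/7 · |z + 7| < 1, giving R = 7/3.
Check z = -14/3: the series is dominated by a constant times Σ 1/m², which converges (p = 2 > 1).
Check z = -28/3: the terms are on the order of 1/m², so the series converges absolutely by comparison with the p-series (p = 2 > 1).

[-28/3, -14/3]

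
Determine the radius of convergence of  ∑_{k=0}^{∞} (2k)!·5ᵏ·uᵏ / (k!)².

The ratio of consecutive coefficients is (2k+1)·(2k+2)/(k+1)² · 5 → 20.
The series converges when 20 · |u| < 1, giving R = 1/20.

R = 1/20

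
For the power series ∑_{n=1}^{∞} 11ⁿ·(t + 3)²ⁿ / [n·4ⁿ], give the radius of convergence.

R = 2√11/11

Apply the ratio test: |a_{n+1}| / |a_n| = [n/(n+1)] · 11/4, which tends to 11/4 as n → ∞.
Since the exponent of (t + 3) increases by 2 each term, convergence requires |t + 3|² < 4/11, hence R = 2√11/11.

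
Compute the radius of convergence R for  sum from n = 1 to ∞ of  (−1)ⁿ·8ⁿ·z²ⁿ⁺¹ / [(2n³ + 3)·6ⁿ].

Apply the ratio test: |a_{n+1}| / |a_n| = [(2n³ + 3)/(2(n+1)³ + 3)] · 8/6, which tends to 4/3 as n → ∞.
Since the exponent of z increases by 2 each term, convergence requires |z|² < 3/4, hence R = √3/2.

R = √3/2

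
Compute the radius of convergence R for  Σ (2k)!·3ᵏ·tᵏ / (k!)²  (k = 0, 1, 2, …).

R = 1/12

Apply the ratio test: |a_{k+1}| / |a_k| = (2k+1)·(2k+2)/(k+1)² · 3, which tends to 12 as k → ∞.
Convergence for |t| · 12 < 1, i.e. |t| < 1/12. So R = 1/12.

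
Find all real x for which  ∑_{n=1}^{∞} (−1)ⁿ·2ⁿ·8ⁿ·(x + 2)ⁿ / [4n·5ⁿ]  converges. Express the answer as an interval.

(-37/16, -27/16]

Ratio test: |a_{n+1}/a_n| = [4n/4(n+1)] · 2·8/5 → 16/5 as n → ∞.
Hence the series converges for |x + 2| < 1/(16/5) = 5/16, so the radius of convergence is 5/16.
Endpoint x = -27/16: an alternating series whose terms decrease to 0 in absolute value, so it converges by the Leibniz criterion.
When x = -37/16, the terms behave like c/n; limit comparison with the harmonic series gives divergence.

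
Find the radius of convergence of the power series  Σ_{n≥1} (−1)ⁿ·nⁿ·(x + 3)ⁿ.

R = 0

Applying the root test, |a_n|^(1/n) = n → ∞.
Since the n-th root of |a_n| is unbounded, the series converges only at x = -3; R = 0.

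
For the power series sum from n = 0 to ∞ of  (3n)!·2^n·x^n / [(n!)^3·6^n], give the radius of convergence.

Apply the ratio test: |a_{n+1}| / |a_n| = (3n+1)·(3n+2)·(3n+3)/(n+1)³ · 2/6, which tends to 9 as n → ∞.
The series converges when 9 · |x| < 1, giving R = 1/9.

R = 1/9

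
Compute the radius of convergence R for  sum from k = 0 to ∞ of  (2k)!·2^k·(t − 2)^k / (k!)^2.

Ratio test: |a_{k+1}/a_k| = (2k+1)·(2k+2)/(k+1)² · 2 → 8 as k → ∞.
Thus R = 1/(8) = 1/8.

R = 1/8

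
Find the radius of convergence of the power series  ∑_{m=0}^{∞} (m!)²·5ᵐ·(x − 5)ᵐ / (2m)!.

By the ratio test, |a_{m+1}/a_m| = (m+1)²/[(2m+1)·(2m+2)] · 5 → 5/4.
Convergence for |x − 5| · 5/4 < 1, i.e. |x − 5| < 4/5. So R = 4/5.

R = 4/5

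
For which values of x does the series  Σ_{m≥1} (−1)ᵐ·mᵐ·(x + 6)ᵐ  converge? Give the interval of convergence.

{-6}

Applying the root test, |a_m|^(1/m) = m → ∞.
Since the m-th root of |a_m| is unbounded, the series converges only at x = -6; R = 0.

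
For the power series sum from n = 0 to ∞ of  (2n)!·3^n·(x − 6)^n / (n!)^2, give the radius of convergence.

Ratio test: |a_{n+1}/a_n| = (2n+1)·(2n+2)/(n+1)² · 3 → 12 as n → ∞.
Thus R = 1/(12) = 1/12.

R = 1/12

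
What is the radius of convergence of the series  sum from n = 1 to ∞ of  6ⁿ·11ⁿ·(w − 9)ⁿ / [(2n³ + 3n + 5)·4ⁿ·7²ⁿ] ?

The ratio of consecutive coefficients is [(2n³ + 3n + 5)/(2(n+1)³ + 3(n+1) + 5)] · 6·11/(4·49) → 33/98.
Hence the series converges for |w − 9| < 1/(33/98) = 98/33, so the radius of convergence is 98/33.

R = 98/33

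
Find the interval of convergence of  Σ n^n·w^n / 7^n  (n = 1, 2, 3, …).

{0}

Root test: |a_n|^(1/n) = n/7 → ∞.
Since the n-th root of |a_n| is unbounded, the series converges only at w = 0; R = 0.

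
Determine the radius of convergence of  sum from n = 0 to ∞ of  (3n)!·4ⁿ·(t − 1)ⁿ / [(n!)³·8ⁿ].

Apply the ratio test: |a_{n+1}| / |a_n| = (3n+1)·(3n+2)·(3n+3)/(n+1)³ · 4/8, which tends to 27/2 as n → ∞.
Hence the series converges for |t − 1| < 1/(27/2) = 2/27, so the radius of convergence is 2/27.

R = 2/27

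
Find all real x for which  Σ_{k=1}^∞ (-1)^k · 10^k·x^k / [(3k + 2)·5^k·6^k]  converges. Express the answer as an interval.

By the ratio test, |a_{k+1}/a_k| = [(3k + 2)/(3(k+1) + 2)] · 10/(5·6) → 1/3.
Thus R = 1/(1/3) = 3.
At x = 3: convergence follows from the alternating series test (terms decrease monotonically to 0).
At x = -3: the terms behave like c/k; limit comparison with the harmonic series gives divergence.

(-3, 3]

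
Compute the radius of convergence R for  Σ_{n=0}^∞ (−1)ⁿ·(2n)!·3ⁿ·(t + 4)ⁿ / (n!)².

R = 1/12

By the ratio test, |a_{n+1}/a_n| = (2n+1)·(2n+2)/(n+1)² · 3 → 12.
Convergence for |t + 4| · 12 < 1, i.e. |t + 4| < 1/12. So R = 1/12.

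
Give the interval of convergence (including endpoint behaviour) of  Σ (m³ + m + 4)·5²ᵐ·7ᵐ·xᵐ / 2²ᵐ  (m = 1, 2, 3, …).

Apply the ratio test: |a_{m+1}| / |a_m| = [((m+1)³ + (m+1) + 4)/(m³ + m + 4)] · 25·7/4, which tends to 175/4 as m → ∞.
Hence the series converges for |x| < 1/(175/4) = 4/175, so the radius of convergence is 4/175.
At x = 4/175: the terms do not tend to 0, so the series diverges.
At x = -4/175: the m-th term does not approach 0; divergence by the term test.

(-4/175, 4/175)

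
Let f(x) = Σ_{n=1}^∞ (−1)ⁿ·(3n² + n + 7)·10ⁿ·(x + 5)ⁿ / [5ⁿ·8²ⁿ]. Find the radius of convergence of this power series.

Apply the ratio test: |a_{n+1}| / |a_n| = [(3(n+1)² + (n+1) + 7)/(3n² + n + 7)] · 10/(5·64), which tends to 1/32 as n → ∞.
The series converges when 1/32 · |x + 5| < 1, giving R = 32.

R = 32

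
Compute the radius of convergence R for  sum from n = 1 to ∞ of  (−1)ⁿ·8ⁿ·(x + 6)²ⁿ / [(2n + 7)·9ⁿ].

R = 3√2/4

Apply the ratio test: |a_{n+1}| / |a_n| = [(2n + 7)/(2(n+1) + 7)] · 8/9, which tends to 8/9 as n → ∞.
Successive powers of (x + 6) differ by 2, so the series converges when |x + 6|² · 8/9 < 1, i.e. |x + 6| < √(9/8). So R = 3√2/4.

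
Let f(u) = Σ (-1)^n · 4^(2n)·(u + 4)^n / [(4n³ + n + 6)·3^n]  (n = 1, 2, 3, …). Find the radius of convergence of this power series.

R = 3/16

By the ratio test, |a_{n+1}/a_n| = [(4n³ + n + 6)/(4(n+1)³ + (n+1) + 6)] · 16/3 → 16/3.
Thus R = 1/(16/3) = 3/16.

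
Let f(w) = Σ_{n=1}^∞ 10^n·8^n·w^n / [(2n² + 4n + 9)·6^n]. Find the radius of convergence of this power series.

Apply the ratio test: |a_{n+1}| / |a_n| = [(2n² + 4n + 9)/(2(n+1)² + 4(n+1) + 9)] · 10·8/6, which tends to 40/3 as n → ∞.
Convergence for |w| · 40/3 < 1, i.e. |w| < 3/40. So R = 3/40.

R = 3/40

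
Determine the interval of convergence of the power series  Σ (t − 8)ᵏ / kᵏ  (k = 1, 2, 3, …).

(−∞, ∞)

Root test: |a_k|^(1/k) = 1/k → 0.
Since the k-th root of |a_k| tends to 0, the series converges for all real t; R = ∞.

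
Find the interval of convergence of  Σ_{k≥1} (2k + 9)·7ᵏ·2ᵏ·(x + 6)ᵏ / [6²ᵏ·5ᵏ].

(-132/7, 48/7)

Apply the ratio test: |a_{k+1}| / |a_k| = [(2(k+1) + 9)/(2k + 9)] · 7·2/(36·5), which tends to 7/90 as k → ∞.
Convergence for |x + 6| · 7/90 < 1, i.e. |x + 6| < 90/7. So R = 90/7.
When x = 48/7, the terms do not tend to 0, so the series diverges.
Check x = -132/7: the terms do not tend to 0, so the series diverges.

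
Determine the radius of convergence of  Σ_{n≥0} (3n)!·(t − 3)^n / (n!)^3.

Ratio test: |a_{n+1}/a_n| = (3n+1)·(3n+2)·(3n+3)/(n+1)³ → 27 as n → ∞.
Thus R = 1/(27) = 1/27.

R = 1/27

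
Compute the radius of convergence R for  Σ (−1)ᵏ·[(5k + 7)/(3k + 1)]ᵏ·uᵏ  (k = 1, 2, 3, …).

R = 3/5

By the Cauchy root test, |a_k|^(1/k) = (5k + 7)/(3k + 1) → 5/3.
Convergence for |u| · 5/3 < 1, i.e. |u| < 3/5. So R = 3/5.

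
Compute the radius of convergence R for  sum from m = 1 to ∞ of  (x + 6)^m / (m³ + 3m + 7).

R = 1

Apply the ratio test: |a_{m+1}| / |a_m| = (m³ + 3m + 7)/((m+1)³ + 3(m+1) + 7), which tends to 1 as m → ∞.
Convergence for |x + 6| < 1, so R = 1.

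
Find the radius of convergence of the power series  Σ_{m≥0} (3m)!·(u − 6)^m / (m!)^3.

R = 1/27

Ratio test: |a_{m+1}/a_m| = (3m+1)·(3m+2)·(3m+3)/(m+1)³ → 27 as m → ∞.
Thus R = 1/(27) = 1/27.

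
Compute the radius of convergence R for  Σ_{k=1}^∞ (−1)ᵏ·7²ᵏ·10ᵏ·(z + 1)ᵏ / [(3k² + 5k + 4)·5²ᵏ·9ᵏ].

R = 45/98

Ratio test: |a_{k+1}/a_k| = [(3k² + 5k + 4)/(3(k+1)² + 5(k+1) + 4)] · 49·10/(25·9) → 98/45 as k → ∞.
The series converges when 98/45 · |z + 1| < 1, giving R = 45/98.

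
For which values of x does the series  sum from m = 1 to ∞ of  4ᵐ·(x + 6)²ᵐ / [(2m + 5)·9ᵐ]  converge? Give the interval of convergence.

The ratio of consecutive coefficients is [(2m + 5)/(2(m+1) + 5)] · 4/9 → 4/9.
Successive powers of (x + 6) differ by 2, so the series converges when |x + 6|² · 4/9 < 1, i.e. |x + 6| < √(9/4) = 3/2. So R = 3/2.
At x = -9/2: the terms behave like c/m; limit comparison with the harmonic series gives divergence.
Endpoint x = -15/2: comparison with the harmonic series Σ 1/m shows the series diverges.

(-15/2, -9/2)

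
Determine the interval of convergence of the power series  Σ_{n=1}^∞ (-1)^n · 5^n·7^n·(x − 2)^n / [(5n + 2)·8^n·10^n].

(-2/7, 30/7]

By the ratio test, |a_{n+1}/a_n| = [(5n + 2)/(5(n+1) + 2)] · 5·7/(8·10) → 7/16.
Convergence for |x − 2| · 7/16 < 1, i.e. |x − 2| < 16/7. So R = 16/7.
At x = 30/7: convergence follows from the alternating series test (terms decrease monotonically to 0).
At x = -2/7: the terms are asymptotic to a nonzero constant times 1/n, so the series diverges by limit comparison with Σ 1/n.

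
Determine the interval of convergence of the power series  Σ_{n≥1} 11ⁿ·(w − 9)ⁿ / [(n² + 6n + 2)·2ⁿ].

[97/11, 101/11]

By the ratio test, |a_{n+1}/a_n| = [(n² + 6n + 2)/((n+1)² + 6(n+1) + 2)] · 11/2 → 11/2.
Hence the series converges for |w − 9| < 1/(11/2) = 2/11, so the radius of convergence is 2/11.
When w = 101/11, absolute convergence follows by limit comparison with Σ 1/n².
Endpoint w = 97/11: absolute convergence follows by limit comparison with Σ 1/n².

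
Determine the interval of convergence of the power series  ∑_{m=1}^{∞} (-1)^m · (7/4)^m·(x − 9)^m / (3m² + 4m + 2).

[59/7, 67/7]

Ratio test: |a_{m+1}/a_m| = [(3m² + 4m + 2)/(3(m+1)² + 4(m+1) + 2)] · 7/4 → 7/4 as m → ∞.
Convergence for |x − 9| · 7/4 < 1, i.e. |x − 9| < 4/7. So R = 4/7.
When x = 67/7, the terms are on the order of 1/m², so the series converges absolutely by comparison with the p-series (p = 2 > 1).
When x = 59/7, absolute convergence follows by limit comparison with Σ 1/m².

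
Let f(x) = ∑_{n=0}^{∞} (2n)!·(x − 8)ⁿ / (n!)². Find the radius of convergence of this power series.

Ratio test: |a_{n+1}/a_n| = (2n+1)·(2n+2)/(n+1)² → 4 as n → ∞.
Convergence for |x − 8| · 4 < 1, i.e. |x − 8| < 1/4. So R = 1/4.

R = 1/4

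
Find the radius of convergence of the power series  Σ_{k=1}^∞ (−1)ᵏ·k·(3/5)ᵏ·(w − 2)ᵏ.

Apply the ratio test: |a_{k+1}| / |a_k| = [(k+1)/k] · 3/5, which tends to 3/5 as k → ∞.
The series converges when 3/5 · |w − 2| < 1, giving R = 5/3.

R = 5/3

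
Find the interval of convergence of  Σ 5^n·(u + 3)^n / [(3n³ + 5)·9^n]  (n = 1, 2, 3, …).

The ratio of consecutive coefficients is [(3n³ + 5)/(3(n+1)³ + 5)] · 5/9 → 5/9.
Thus R = 1/(5/9) = 9/5.
Check u = -6/5: absolute convergence follows by limit comparison with Σ 1/n³.
Check u = -24/5: absolute convergence follows by limit comparison with Σ 1/n³.

[-24/5, -6/5]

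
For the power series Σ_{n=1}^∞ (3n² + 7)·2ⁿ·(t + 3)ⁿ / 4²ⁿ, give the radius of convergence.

The ratio of consecutive coefficients is [(3(n+1)² + 7)/(3n² + 7)] · 2/16 → 1/8.
Thus R = 1/(1/8) = 8.

R = 8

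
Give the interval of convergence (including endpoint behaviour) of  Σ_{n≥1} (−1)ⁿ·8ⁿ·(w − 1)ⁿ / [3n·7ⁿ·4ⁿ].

The ratio of consecutive coefficients is [3n/3(n+1)] · 8/(7·4) → 2/7.
Convergence for |w − 1| · 2/7 < 1, i.e. |w − 1| < 7/2. So R = 7/2.
Endpoint w = 9/2: an alternating series whose terms decrease to 0 in absolute value, so it converges by the Leibniz criterion.
When w = -5/2, comparison with the harmonic series Σ 1/n shows the series diverges.

(-5/2, 9/2]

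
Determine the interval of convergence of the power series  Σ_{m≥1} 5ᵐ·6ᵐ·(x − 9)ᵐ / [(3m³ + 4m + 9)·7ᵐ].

The ratio of consecutive coefficients is [(3m³ + 4m + 9)/(3(m+1)³ + 4(m+1) + 9)] · 5·6/7 → 30/7.
Hence the series converges for |x − 9| < 1/(30/7) = 7/30, so the radius of convergence is 7/30.
Check x = 277/30: absolute convergence follows by limit comparison with Σ 1/m³.
When x = 263/30, the terms are on the order of 1/m³, so the series converges absolutely by comparison with the p-series (p = 3 > 1).

[263/30, 277/30]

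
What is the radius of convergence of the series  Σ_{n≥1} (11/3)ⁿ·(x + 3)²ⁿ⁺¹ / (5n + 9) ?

R = √33/11

The ratio of consecutive coefficients is [(5n + 9)/(5(n+1) + 9)] · 11/3 → 11/3.
Writing y = (x + 3)², the series in y has radius 3/11, so |x + 3| < √(3/11) and R = √33/11.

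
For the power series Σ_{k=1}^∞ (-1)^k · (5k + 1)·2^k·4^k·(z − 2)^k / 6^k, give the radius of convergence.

Apply the ratio test: |a_{k+1}| / |a_k| = [(5(k+1) + 1)/(5k + 1)] · 2·4/6, which tends to 4/3 as k → ∞.
Thus R = 1/(4/3) = 3/4.

R = 3/4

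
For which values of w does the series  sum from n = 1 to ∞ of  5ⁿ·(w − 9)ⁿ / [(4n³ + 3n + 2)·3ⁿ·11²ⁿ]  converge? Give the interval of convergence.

The ratio of consecutive coefficients is [(4n³ + 3n + 2)/(4(n+1)³ + 3(n+1) + 2)] · 5/(3·121) → 5/363.
Hence the series converges for |w − 9| < 1/(5/363) = 363/5, so the radius of convergence is 363/5.
Endpoint w = 408/5: absolute convergence follows by limit comparison with Σ 1/n³.
Endpoint w = -318/5: the terms are on the order of 1/n³, so the series converges absolutely by comparison with the p-series (p = 3 > 1).

[-318/5, 408/5]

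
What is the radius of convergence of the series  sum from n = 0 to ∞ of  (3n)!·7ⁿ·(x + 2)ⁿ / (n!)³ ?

R = 1/189

By the ratio test, |a_{n+1}/a_n| = (3n+1)·(3n+2)·(3n+3)/(n+1)³ · 7 → 189.
Hence the series converges for |x + 2| < 1/(189) = 1/189, so the radius of convergence is 1/189.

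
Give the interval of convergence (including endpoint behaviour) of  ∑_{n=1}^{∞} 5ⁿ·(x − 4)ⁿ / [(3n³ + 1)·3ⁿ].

By the ratio test, |a_{n+1}/a_n| = [(3n³ + 1)/(3(n+1)³ + 1)] · 5/3 → 5/3.
Thus R = 1/(5/3) = 3/5.
Endpoint x = 23/5: absolute convergence follows by limit comparison with Σ 1/n³.
When x = 17/5, the terms are on the order of 1/n³, so the series converges absolutely by comparison with the p-series (p = 3 > 1).

[17/5, 23/5]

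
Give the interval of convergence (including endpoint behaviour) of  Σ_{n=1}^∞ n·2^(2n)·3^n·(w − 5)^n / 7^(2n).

The ratio of consecutive coefficients is [(n+1)/n] · 4·3/49 → 12/49.
Thus R = 1/(12/49) = 49/12.
Endpoint w = 109/12: the n-th term does not approach 0; divergence by the term test.
At w = 11/12: the terms do not tend to 0, so the series diverges.

(11/12, 109/12)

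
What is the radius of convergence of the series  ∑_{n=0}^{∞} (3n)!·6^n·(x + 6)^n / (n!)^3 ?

R = 1/162

The ratio of consecutive coefficients is (3n+1)·(3n+2)·(3n+3)/(n+1)³ · 6 → 162.
Convergence for |x + 6| · 162 < 1, i.e. |x + 6| < 1/162. So R = 1/162.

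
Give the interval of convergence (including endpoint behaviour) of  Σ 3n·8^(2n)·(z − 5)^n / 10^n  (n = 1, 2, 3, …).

(155/32, 165/32)

Ratio test: |a_{n+1}/a_n| = [3(n+1)/3n] · 64/10 → 32/5 as n → ∞.
Convergence for |z − 5| · 32/5 < 1, i.e. |z − 5| < 5/32. So R = 5/32.
When z = 165/32, the terms have absolute value of order n, which does not tend to 0, so the series diverges by the divergence test.
Endpoint z = 155/32: the terms do not tend to 0, so the series diverges.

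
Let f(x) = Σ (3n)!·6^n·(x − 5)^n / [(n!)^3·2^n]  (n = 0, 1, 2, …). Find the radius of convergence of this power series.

Ratio test: |a_{n+1}/a_n| = (3n+1)·(3n+2)·(3n+3)/(n+1)³ · 6/2 → 81 as n → ∞.
Thus R = 1/(81) = 1/81.

R = 1/81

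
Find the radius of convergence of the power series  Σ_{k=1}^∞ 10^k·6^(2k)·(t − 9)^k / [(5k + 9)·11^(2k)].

R = 121/360

Ratio test: |a_{k+1}/a_k| = [(5k + 9)/(5(k+1) + 9)] · 10·36/121 → 360/121 as k → ∞.
The series converges when 360/121 · |t − 9| < 1, giving R = 121/360.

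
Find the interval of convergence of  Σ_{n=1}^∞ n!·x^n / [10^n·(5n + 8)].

{0}

Ratio test: |a_{n+1}/a_n| = (n+1) · 1/10 · (5n + 8)/(5(n+1) + 8) → ∞ as n → ∞.
Since the ratio → ∞, the series diverges for every x ≠ 0, and R = 0.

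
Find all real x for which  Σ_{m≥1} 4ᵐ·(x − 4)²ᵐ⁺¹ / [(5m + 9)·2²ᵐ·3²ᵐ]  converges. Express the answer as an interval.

(1, 7)

By the ratio test, |a_{m+1}/a_m| = [(5m + 9)/(5(m+1) + 9)] · 4/(4·9) → 1/9.
Since the exponent of (x − 4) increases by 2 each term, convergence requires |x − 4|² < 9, hence R = 3.
Endpoint x = 7: the terms behave like c/m; limit comparison with the harmonic series gives divergence.
When x = 1, the terms are asymptotic to a nonzero constant times 1/m, so the series diverges by limit comparison with Σ 1/m.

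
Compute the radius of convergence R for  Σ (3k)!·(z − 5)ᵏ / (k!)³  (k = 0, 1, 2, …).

R = 1/27

The ratio of consecutive coefficients is (3k+1)·(3k+2)·(3k+3)/(k+1)³ → 27.
Hence the series converges for |z − 5| < 1/(27) = 1/27, so the radius of convergence is 1/27.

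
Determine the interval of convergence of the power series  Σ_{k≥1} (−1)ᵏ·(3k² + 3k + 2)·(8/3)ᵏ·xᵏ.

(-3/8, 3/8)

The ratio of consecutive coefficients is [(3(k+1)² + 3(k+1) + 2)/(3k² + 3k + 2)] · 8/3 → 8/3.
Convergence for |x| · 8/3 < 1, i.e. |x| < 3/8. So R = 3/8.
Check x = 3/8: the terms have absolute value of order k², which does not tend to 0, so the series diverges by the divergence test.
When x = -3/8, the terms have absolute value of order k², which does not tend to 0, so the series diverges by the divergence test.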